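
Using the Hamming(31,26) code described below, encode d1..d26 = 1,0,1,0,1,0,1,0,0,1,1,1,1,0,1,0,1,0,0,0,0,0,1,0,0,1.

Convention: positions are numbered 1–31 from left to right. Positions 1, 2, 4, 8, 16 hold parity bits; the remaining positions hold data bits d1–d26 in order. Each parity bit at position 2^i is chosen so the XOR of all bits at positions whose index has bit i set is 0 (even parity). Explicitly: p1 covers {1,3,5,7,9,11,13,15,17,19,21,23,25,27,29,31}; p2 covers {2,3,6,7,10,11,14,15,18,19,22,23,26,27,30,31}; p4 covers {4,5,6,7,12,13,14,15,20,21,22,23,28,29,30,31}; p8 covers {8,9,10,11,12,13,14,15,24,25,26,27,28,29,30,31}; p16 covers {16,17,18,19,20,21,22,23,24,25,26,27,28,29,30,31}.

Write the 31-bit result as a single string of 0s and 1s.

0011010010100110110101000001001

Place data at non-parity positions: p1 p2 1 p4 0 1 0 p8 1 0 1 0 0 1 1 p16 1 1 0 1 0 1 0 0 0 0 0 1 0 0 1
p1 (pos 1,3,5,7,9,11,13,15,17,19,21,23,25,27,29,31): XOR of data positions = 1⊕0⊕0⊕1⊕1⊕0⊕1⊕1⊕0⊕0⊕0⊕0⊕0⊕0⊕1 = 0
p2 (pos 2,3,6,7,10,11,14,15,18,19,22,23,26,27,30,31): XOR of data positions = 1⊕1⊕0⊕0⊕1⊕1⊕1⊕1⊕0⊕1⊕0⊕0⊕0⊕0⊕1 = 0
p4 (pos 4,5,6,7,12,13,14,15,20,21,22,23,28,29,30,31): XOR of data positions = 0⊕1⊕0⊕0⊕0⊕1⊕1⊕1⊕0⊕1⊕0⊕1⊕0⊕0⊕1 = 1
p8 (pos 8,9,10,11,12,13,14,15,24,25,26,27,28,29,30,31): XOR of data positions = 1⊕0⊕1⊕0⊕0⊕1⊕1⊕0⊕0⊕0⊕0⊕1⊕0⊕0⊕1 = 0
p16 (pos 16,17,18,19,20,21,22,23,24,25,26,27,28,29,30,31): XOR of data positions = 1⊕1⊕0⊕1⊕0⊕1⊕0⊕0⊕0⊕0⊕0⊕1⊕0⊕0⊕1 = 0
Codeword: 0011010010100110110101000001001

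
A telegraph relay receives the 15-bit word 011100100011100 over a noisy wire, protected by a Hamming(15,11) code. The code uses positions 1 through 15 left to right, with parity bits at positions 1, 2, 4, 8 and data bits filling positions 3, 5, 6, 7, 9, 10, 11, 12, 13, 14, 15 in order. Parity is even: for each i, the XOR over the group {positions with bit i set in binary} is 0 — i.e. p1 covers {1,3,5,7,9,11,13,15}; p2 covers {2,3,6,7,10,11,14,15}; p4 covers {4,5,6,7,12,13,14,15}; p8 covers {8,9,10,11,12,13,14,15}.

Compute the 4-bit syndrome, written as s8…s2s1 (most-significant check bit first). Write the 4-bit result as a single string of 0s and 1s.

1000

s1 (pos 1,3,5,7,9,11,13,15): 0⊕1⊕0⊕1⊕0⊕1⊕1⊕0 = 0
s2 (pos 2,3,6,7,10,11,14,15): 1⊕1⊕0⊕1⊕0⊕1⊕0⊕0 = 0
s4 (pos 4,5,6,7,12,13,14,15): 1⊕0⊕0⊕1⊕1⊕1⊕0⊕0 = 0
s8 (pos 8,9,10,11,12,13,14,15): 0⊕0⊕0⊕1⊕1⊕1⊕0⊕0 = 1
Syndrome s8…s1 = 1000 → error at position 8.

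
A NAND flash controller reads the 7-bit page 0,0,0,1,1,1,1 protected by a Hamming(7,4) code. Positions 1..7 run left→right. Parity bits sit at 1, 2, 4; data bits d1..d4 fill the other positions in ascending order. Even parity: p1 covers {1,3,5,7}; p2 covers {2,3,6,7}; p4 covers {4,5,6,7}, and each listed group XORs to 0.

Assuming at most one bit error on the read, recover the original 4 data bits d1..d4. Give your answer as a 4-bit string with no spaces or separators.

s1 (pos 1,3,5,7): 0⊕0⊕1⊕1 = 0
s2 (pos 2,3,6,7): 0⊕0⊕1⊕1 = 0
s4 (pos 4,5,6,7): 1⊕1⊕1⊕1 = 0
Syndrome s4…s1 = 000 → no error.
Read data bits from positions 3,5,6,7: 0111

0111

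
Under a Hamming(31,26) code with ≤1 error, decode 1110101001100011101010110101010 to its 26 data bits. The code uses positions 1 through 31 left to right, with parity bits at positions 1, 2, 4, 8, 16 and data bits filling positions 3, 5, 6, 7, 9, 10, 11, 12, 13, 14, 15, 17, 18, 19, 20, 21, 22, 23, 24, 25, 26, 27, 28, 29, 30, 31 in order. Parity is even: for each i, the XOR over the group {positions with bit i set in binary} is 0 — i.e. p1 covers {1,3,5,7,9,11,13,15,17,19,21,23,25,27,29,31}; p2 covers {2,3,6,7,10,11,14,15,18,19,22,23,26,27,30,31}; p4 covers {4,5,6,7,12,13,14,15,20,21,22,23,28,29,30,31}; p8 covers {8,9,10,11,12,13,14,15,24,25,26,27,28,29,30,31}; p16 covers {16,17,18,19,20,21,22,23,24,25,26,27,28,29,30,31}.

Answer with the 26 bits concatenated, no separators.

11010110001101010110100010

s1 (pos 1,3,5,7,9,11,13,15,17,19,21,23,25,27,29,31): 1⊕1⊕1⊕1⊕0⊕1⊕0⊕1⊕1⊕1⊕1⊕1⊕0⊕0⊕0⊕0 = 0
s2 (pos 2,3,6,7,10,11,14,15,18,19,22,23,26,27,30,31): 1⊕1⊕0⊕1⊕1⊕1⊕0⊕1⊕0⊕1⊕0⊕1⊕1⊕0⊕1⊕0 = 0
s4 (pos 4,5,6,7,12,13,14,15,20,21,22,23,28,29,30,31): 0⊕1⊕0⊕1⊕0⊕0⊕0⊕1⊕0⊕1⊕0⊕1⊕1⊕0⊕1⊕0 = 1
s8 (pos 8,9,10,11,12,13,14,15,24,25,26,27,28,29,30,31): 0⊕0⊕1⊕1⊕0⊕0⊕0⊕1⊕1⊕0⊕1⊕0⊕1⊕0⊕1⊕0 = 1
s16 (pos 16,17,18,19,20,21,22,23,24,25,26,27,28,29,30,31): 1⊕1⊕0⊕1⊕0⊕1⊕0⊕1⊕1⊕0⊕1⊕0⊕1⊕0⊕1⊕0 = 1
Syndrome s16…s1 = 11100 → error at position 28.
Flip position 28: 1110101001100011101010110101010 → 1110101001100011101010110100010
Read data bits from positions 3,5,6,7,9,10,11,12,13,14,15,17,18,19,20,21,22,23,24,25,26,27,28,29,30,31: 11010110001101010110100010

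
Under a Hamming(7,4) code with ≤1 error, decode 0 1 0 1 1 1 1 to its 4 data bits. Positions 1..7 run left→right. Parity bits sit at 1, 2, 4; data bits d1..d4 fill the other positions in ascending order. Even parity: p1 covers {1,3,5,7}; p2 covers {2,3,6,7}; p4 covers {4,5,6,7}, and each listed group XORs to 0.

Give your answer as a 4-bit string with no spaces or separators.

s1 (pos 1,3,5,7): 0⊕0⊕1⊕1 = 0
s2 (pos 2,3,6,7): 1⊕0⊕1⊕1 = 1
s4 (pos 4,5,6,7): 1⊕1⊕1⊕1 = 0
Syndrome s4…s1 = 010 → error at position 2.
Flip position 2: 0101111 → 0001111
Read data bits from positions 3,5,6,7: 0111

0111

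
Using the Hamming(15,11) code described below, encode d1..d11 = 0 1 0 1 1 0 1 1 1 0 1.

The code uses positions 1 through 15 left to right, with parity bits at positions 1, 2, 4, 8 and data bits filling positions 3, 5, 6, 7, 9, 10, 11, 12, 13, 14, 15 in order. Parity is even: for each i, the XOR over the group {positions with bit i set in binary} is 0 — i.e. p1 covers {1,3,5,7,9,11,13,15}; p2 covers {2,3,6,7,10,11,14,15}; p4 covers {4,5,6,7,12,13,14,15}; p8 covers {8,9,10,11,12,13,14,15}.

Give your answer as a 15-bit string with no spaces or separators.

Place data at non-parity positions: p1 p2 0 p4 1 0 1 p8 1 0 1 1 1 0 1
p1 (pos 1,3,5,7,9,11,13,15): XOR of data positions = 0⊕1⊕1⊕1⊕1⊕1⊕1 = 0
p2 (pos 2,3,6,7,10,11,14,15): XOR of data positions = 0⊕0⊕1⊕0⊕1⊕0⊕1 = 1
p4 (pos 4,5,6,7,12,13,14,15): XOR of data positions = 1⊕0⊕1⊕1⊕1⊕0⊕1 = 1
p8 (pos 8,9,10,11,12,13,14,15): XOR of data positions = 1⊕0⊕1⊕1⊕1⊕0⊕1 = 1
Codeword: 010110111011101

010110111011101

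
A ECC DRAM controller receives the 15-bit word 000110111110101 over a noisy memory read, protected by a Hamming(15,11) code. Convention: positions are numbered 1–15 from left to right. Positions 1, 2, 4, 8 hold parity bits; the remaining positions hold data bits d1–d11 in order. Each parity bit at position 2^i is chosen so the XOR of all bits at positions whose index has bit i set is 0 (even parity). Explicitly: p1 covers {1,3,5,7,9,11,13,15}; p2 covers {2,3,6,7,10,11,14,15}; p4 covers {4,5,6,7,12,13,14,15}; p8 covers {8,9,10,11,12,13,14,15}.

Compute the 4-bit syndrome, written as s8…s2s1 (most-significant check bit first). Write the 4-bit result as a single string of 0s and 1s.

s1 (pos 1,3,5,7,9,11,13,15): 0⊕0⊕1⊕1⊕1⊕1⊕1⊕1 = 0
s2 (pos 2,3,6,7,10,11,14,15): 0⊕0⊕0⊕1⊕1⊕1⊕0⊕1 = 0
s4 (pos 4,5,6,7,12,13,14,15): 1⊕1⊕0⊕1⊕0⊕1⊕0⊕1 = 1
s8 (pos 8,9,10,11,12,13,14,15): 1⊕1⊕1⊕1⊕0⊕1⊕0⊕1 = 0
Syndrome s8…s1 = 0100 → error at position 4.

0100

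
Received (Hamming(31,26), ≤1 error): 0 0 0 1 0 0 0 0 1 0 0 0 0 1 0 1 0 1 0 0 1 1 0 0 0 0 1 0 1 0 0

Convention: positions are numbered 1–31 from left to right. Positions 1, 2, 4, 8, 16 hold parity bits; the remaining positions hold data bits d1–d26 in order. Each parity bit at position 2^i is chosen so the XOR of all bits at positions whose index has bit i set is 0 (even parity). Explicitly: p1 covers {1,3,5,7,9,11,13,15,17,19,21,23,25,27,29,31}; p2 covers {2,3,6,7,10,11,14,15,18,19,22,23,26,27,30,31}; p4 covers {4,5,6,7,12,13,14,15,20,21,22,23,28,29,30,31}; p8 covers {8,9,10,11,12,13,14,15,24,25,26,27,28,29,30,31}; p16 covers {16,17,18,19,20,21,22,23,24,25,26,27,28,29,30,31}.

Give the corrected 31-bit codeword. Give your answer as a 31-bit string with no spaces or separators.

0000000010000101010011000010100

s1 (pos 1,3,5,7,9,11,13,15,17,19,21,23,25,27,29,31): 0⊕0⊕0⊕0⊕1⊕0⊕0⊕0⊕0⊕0⊕1⊕0⊕0⊕1⊕1⊕0 = 0
s2 (pos 2,3,6,7,10,11,14,15,18,19,22,23,26,27,30,31): 0⊕0⊕0⊕0⊕0⊕0⊕1⊕0⊕1⊕0⊕1⊕0⊕0⊕1⊕0⊕0 = 0
s4 (pos 4,5,6,7,12,13,14,15,20,21,22,23,28,29,30,31): 1⊕0⊕0⊕0⊕0⊕0⊕1⊕0⊕0⊕1⊕1⊕0⊕0⊕1⊕0⊕0 = 1
s8 (pos 8,9,10,11,12,13,14,15,24,25,26,27,28,29,30,31): 0⊕1⊕0⊕0⊕0⊕0⊕1⊕0⊕0⊕0⊕0⊕1⊕0⊕1⊕0⊕0 = 0
s16 (pos 16,17,18,19,20,21,22,23,24,25,26,27,28,29,30,31): 1⊕0⊕1⊕0⊕0⊕1⊕1⊕0⊕0⊕0⊕0⊕1⊕0⊕1⊕0⊕0 = 0
Syndrome s16…s1 = 00100 → error at position 4.
Flip position 4: 0001000010000101010011000010100 → 0000000010000101010011000010100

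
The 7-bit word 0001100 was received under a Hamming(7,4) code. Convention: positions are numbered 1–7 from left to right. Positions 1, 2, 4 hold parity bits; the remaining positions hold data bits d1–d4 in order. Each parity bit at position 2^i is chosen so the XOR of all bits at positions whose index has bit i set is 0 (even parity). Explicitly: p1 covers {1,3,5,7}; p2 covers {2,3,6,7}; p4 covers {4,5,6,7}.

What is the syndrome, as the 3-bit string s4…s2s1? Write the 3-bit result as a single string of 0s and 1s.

s1 (pos 1,3,5,7): 0⊕0⊕1⊕0 = 1
s2 (pos 2,3,6,7): 0⊕0⊕0⊕0 = 0
s4 (pos 4,5,6,7): 1⊕1⊕0⊕0 = 0
Syndrome s4…s1 = 001 → error at position 1.

001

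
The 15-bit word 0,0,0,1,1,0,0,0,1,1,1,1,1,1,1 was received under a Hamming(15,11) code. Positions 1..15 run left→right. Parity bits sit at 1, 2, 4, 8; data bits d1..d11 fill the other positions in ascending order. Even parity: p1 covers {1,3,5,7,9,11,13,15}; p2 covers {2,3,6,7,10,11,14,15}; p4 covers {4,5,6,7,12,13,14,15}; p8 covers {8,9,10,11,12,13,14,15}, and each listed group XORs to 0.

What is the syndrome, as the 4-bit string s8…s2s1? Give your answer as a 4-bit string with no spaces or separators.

s1 (pos 1,3,5,7,9,11,13,15): 0⊕0⊕1⊕0⊕1⊕1⊕1⊕1 = 1
s2 (pos 2,3,6,7,10,11,14,15): 0⊕0⊕0⊕0⊕1⊕1⊕1⊕1 = 0
s4 (pos 4,5,6,7,12,13,14,15): 1⊕1⊕0⊕0⊕1⊕1⊕1⊕1 = 0
s8 (pos 8,9,10,11,12,13,14,15): 0⊕1⊕1⊕1⊕1⊕1⊕1⊕1 = 1
Syndrome s8…s1 = 1001 → error at position 9.

1001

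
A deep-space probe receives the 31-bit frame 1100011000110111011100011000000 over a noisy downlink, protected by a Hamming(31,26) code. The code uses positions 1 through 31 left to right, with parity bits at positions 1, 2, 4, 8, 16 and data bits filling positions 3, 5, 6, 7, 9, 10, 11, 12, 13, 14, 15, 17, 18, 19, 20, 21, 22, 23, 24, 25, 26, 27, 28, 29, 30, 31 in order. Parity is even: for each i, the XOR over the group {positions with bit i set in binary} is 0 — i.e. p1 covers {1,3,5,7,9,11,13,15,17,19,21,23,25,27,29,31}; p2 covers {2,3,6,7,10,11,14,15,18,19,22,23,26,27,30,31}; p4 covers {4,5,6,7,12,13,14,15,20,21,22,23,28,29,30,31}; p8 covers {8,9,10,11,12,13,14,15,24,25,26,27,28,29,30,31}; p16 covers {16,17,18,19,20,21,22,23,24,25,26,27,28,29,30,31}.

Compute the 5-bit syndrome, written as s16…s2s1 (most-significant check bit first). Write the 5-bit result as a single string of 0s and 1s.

00000

s1 (pos 1,3,5,7,9,11,13,15,17,19,21,23,25,27,29,31): 1⊕0⊕0⊕1⊕0⊕1⊕0⊕1⊕0⊕1⊕0⊕0⊕1⊕0⊕0⊕0 = 0
s2 (pos 2,3,6,7,10,11,14,15,18,19,22,23,26,27,30,31): 1⊕0⊕1⊕1⊕0⊕1⊕1⊕1⊕1⊕1⊕0⊕0⊕0⊕0⊕0⊕0 = 0
s4 (pos 4,5,6,7,12,13,14,15,20,21,22,23,28,29,30,31): 0⊕0⊕1⊕1⊕1⊕0⊕1⊕1⊕1⊕0⊕0⊕0⊕0⊕0⊕0⊕0 = 0
s8 (pos 8,9,10,11,12,13,14,15,24,25,26,27,28,29,30,31): 0⊕0⊕0⊕1⊕1⊕0⊕1⊕1⊕1⊕1⊕0⊕0⊕0⊕0⊕0⊕0 = 0
s16 (pos 16,17,18,19,20,21,22,23,24,25,26,27,28,29,30,31): 1⊕0⊕1⊕1⊕1⊕0⊕0⊕0⊕1⊕1⊕0⊕0⊕0⊕0⊕0⊕0 = 0
Syndrome s16…s1 = 00000 → no error.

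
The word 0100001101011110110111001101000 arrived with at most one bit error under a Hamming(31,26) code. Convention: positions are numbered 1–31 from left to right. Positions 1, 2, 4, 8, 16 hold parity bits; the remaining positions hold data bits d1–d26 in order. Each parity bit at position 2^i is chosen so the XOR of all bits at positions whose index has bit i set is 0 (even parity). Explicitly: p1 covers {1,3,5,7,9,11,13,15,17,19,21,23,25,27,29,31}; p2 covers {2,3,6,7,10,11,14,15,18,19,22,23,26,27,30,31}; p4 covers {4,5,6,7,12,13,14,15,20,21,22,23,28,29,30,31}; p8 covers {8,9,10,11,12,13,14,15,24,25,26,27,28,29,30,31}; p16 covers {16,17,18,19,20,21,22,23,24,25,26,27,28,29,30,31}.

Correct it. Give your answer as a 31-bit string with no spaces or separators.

0100001101001110110111001101000

s1 (pos 1,3,5,7,9,11,13,15,17,19,21,23,25,27,29,31): 0⊕0⊕0⊕1⊕0⊕0⊕1⊕1⊕1⊕0⊕1⊕0⊕1⊕0⊕0⊕0 = 0
s2 (pos 2,3,6,7,10,11,14,15,18,19,22,23,26,27,30,31): 1⊕0⊕0⊕1⊕1⊕0⊕1⊕1⊕1⊕0⊕1⊕0⊕1⊕0⊕0⊕0 = 0
s4 (pos 4,5,6,7,12,13,14,15,20,21,22,23,28,29,30,31): 0⊕0⊕0⊕1⊕1⊕1⊕1⊕1⊕1⊕1⊕1⊕0⊕1⊕0⊕0⊕0 = 1
s8 (pos 8,9,10,11,12,13,14,15,24,25,26,27,28,29,30,31): 1⊕0⊕1⊕0⊕1⊕1⊕1⊕1⊕0⊕1⊕1⊕0⊕1⊕0⊕0⊕0 = 1
s16 (pos 16,17,18,19,20,21,22,23,24,25,26,27,28,29,30,31): 0⊕1⊕1⊕0⊕1⊕1⊕1⊕0⊕0⊕1⊕1⊕0⊕1⊕0⊕0⊕0 = 0
Syndrome s16…s1 = 01100 → error at position 12.
Flip position 12: 0100001101011110110111001101000 → 0100001101001110110111001101000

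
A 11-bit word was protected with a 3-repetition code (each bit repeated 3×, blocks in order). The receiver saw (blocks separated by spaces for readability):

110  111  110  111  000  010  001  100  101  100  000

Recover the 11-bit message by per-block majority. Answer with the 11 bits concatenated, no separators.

Block 1 (110): 2 ones → 1
Block 2 (111): 3 ones → 1
Block 3 (110): 2 ones → 1
Block 4 (111): 3 ones → 1
Block 5 (000): 0 ones → 0
Block 6 (010): 1 one → 0
Block 7 (001): 1 one → 0
Block 8 (100): 1 one → 0
Block 9 (101): 2 ones → 1
Block 10 (100): 1 one → 0
Block 11 (000): 0 ones → 0

11110000100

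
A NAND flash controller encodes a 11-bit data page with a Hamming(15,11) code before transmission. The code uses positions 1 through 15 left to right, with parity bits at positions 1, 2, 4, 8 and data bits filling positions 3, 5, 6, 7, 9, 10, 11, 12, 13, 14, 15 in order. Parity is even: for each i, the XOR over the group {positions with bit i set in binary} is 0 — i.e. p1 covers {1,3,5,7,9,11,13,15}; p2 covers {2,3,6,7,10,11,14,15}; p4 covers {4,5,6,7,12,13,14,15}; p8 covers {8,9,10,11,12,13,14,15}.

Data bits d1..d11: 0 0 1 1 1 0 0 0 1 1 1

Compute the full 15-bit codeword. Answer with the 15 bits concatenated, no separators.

Place data at non-parity positions: p1 p2 0 p4 0 1 1 p8 1 0 0 0 1 1 1
p1 (pos 1,3,5,7,9,11,13,15): XOR of data positions = 0⊕0⊕1⊕1⊕0⊕1⊕1 = 0
p2 (pos 2,3,6,7,10,11,14,15): XOR of data positions = 0⊕1⊕1⊕0⊕0⊕1⊕1 = 0
p4 (pos 4,5,6,7,12,13,14,15): XOR of data positions = 0⊕1⊕1⊕0⊕1⊕1⊕1 = 1
p8 (pos 8,9,10,11,12,13,14,15): XOR of data positions = 1⊕0⊕0⊕0⊕1⊕1⊕1 = 0
Codeword: 000101101000111

000101101000111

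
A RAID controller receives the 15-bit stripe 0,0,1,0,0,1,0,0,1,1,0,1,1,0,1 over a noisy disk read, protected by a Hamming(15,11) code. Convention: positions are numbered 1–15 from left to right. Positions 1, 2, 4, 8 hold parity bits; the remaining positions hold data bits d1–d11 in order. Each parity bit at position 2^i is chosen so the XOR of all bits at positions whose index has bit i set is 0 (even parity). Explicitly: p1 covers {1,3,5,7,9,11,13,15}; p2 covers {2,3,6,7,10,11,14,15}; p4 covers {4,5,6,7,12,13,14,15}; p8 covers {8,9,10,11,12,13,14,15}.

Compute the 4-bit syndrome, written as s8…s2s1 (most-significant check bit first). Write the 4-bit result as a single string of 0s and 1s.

s1 (pos 1,3,5,7,9,11,13,15): 0⊕1⊕0⊕0⊕1⊕0⊕1⊕1 = 0
s2 (pos 2,3,6,7,10,11,14,15): 0⊕1⊕1⊕0⊕1⊕0⊕0⊕1 = 0
s4 (pos 4,5,6,7,12,13,14,15): 0⊕0⊕1⊕0⊕1⊕1⊕0⊕1 = 0
s8 (pos 8,9,10,11,12,13,14,15): 0⊕1⊕1⊕0⊕1⊕1⊕0⊕1 = 1
Syndrome s8…s1 = 1000 → error at position 8.

1000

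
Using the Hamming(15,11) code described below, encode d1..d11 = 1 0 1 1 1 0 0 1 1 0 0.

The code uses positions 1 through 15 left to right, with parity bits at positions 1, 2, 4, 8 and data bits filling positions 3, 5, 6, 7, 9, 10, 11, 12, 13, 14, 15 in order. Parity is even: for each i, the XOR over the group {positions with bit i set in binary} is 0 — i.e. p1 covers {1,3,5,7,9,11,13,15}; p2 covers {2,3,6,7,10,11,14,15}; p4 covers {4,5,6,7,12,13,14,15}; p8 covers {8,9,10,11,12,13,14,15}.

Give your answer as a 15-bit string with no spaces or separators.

Place data at non-parity positions: p1 p2 1 p4 0 1 1 p8 1 0 0 1 1 0 0
p1 (pos 1,3,5,7,9,11,13,15): XOR of data positions = 1⊕0⊕1⊕1⊕0⊕1⊕0 = 0
p2 (pos 2,3,6,7,10,11,14,15): XOR of data positions = 1⊕1⊕1⊕0⊕0⊕0⊕0 = 1
p4 (pos 4,5,6,7,12,13,14,15): XOR of data positions = 0⊕1⊕1⊕1⊕1⊕0⊕0 = 0
p8 (pos 8,9,10,11,12,13,14,15): XOR of data positions = 1⊕0⊕0⊕1⊕1⊕0⊕0 = 1
Codeword: 011001111001100

011001111001100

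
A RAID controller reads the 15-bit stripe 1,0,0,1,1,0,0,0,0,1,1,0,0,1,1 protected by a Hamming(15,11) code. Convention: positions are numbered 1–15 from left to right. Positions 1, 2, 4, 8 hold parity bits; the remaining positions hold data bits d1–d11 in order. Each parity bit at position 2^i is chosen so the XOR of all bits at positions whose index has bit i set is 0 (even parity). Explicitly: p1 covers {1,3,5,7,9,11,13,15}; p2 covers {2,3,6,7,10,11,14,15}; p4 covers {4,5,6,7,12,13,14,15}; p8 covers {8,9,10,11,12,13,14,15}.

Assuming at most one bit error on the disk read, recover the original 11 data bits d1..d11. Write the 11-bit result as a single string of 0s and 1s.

01000110011

s1 (pos 1,3,5,7,9,11,13,15): 1⊕0⊕1⊕0⊕0⊕1⊕0⊕1 = 0
s2 (pos 2,3,6,7,10,11,14,15): 0⊕0⊕0⊕0⊕1⊕1⊕1⊕1 = 0
s4 (pos 4,5,6,7,12,13,14,15): 1⊕1⊕0⊕0⊕0⊕0⊕1⊕1 = 0
s8 (pos 8,9,10,11,12,13,14,15): 0⊕0⊕1⊕1⊕0⊕0⊕1⊕1 = 0
Syndrome s8…s1 = 0000 → no error.
Read data bits from positions 3,5,6,7,9,10,11,12,13,14,15: 01000110011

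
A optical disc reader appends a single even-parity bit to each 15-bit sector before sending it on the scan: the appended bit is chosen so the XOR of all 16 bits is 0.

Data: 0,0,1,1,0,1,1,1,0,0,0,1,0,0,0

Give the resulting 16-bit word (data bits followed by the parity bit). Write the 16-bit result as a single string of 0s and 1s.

XOR of the 15 data bits: 0⊕0⊕1⊕1⊕0⊕1⊕1⊕1⊕0⊕0⊕0⊕1⊕0⊕0⊕0 = 0
Parity bit = 0 (so all 16 bits XOR to 0).

0011011100010000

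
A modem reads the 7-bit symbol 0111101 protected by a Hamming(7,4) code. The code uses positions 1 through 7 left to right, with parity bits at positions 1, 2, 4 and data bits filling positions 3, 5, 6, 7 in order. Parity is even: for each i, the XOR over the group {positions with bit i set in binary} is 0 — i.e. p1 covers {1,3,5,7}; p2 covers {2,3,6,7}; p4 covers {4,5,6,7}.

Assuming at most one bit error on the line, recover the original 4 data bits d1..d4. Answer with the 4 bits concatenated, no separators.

1100

s1 (pos 1,3,5,7): 0⊕1⊕1⊕1 = 1
s2 (pos 2,3,6,7): 1⊕1⊕0⊕1 = 1
s4 (pos 4,5,6,7): 1⊕1⊕0⊕1 = 1
Syndrome s4…s1 = 111 → error at position 7.
Flip position 7: 0111101 → 0111100
Read data bits from positions 3,5,6,7: 1100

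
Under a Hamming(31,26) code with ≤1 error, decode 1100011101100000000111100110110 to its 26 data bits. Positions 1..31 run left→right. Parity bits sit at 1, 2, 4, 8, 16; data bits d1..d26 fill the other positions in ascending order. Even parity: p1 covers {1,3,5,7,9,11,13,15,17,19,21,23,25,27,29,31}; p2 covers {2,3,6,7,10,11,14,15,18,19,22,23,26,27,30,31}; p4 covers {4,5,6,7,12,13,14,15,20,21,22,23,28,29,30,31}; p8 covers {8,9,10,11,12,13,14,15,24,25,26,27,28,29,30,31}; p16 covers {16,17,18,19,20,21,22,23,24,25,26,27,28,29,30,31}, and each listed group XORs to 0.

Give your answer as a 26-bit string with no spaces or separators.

00111110000000111100110110

s1 (pos 1,3,5,7,9,11,13,15,17,19,21,23,25,27,29,31): 1⊕0⊕0⊕1⊕0⊕1⊕0⊕0⊕0⊕0⊕1⊕1⊕0⊕1⊕1⊕0 = 1
s2 (pos 2,3,6,7,10,11,14,15,18,19,22,23,26,27,30,31): 1⊕0⊕1⊕1⊕1⊕1⊕0⊕0⊕0⊕0⊕1⊕1⊕1⊕1⊕1⊕0 = 0
s4 (pos 4,5,6,7,12,13,14,15,20,21,22,23,28,29,30,31): 0⊕0⊕1⊕1⊕0⊕0⊕0⊕0⊕1⊕1⊕1⊕1⊕0⊕1⊕1⊕0 = 0
s8 (pos 8,9,10,11,12,13,14,15,24,25,26,27,28,29,30,31): 1⊕0⊕1⊕1⊕0⊕0⊕0⊕0⊕0⊕0⊕1⊕1⊕0⊕1⊕1⊕0 = 1
s16 (pos 16,17,18,19,20,21,22,23,24,25,26,27,28,29,30,31): 0⊕0⊕0⊕0⊕1⊕1⊕1⊕1⊕0⊕0⊕1⊕1⊕0⊕1⊕1⊕0 = 0
Syndrome s16…s1 = 01001 → error at position 9.
Flip position 9: 1100011101100000000111100110110 → 1100011111100000000111100110110
Read data bits from positions 3,5,6,7,9,10,11,12,13,14,15,17,18,19,20,21,22,23,24,25,26,27,28,29,30,31: 00111110000000111100110110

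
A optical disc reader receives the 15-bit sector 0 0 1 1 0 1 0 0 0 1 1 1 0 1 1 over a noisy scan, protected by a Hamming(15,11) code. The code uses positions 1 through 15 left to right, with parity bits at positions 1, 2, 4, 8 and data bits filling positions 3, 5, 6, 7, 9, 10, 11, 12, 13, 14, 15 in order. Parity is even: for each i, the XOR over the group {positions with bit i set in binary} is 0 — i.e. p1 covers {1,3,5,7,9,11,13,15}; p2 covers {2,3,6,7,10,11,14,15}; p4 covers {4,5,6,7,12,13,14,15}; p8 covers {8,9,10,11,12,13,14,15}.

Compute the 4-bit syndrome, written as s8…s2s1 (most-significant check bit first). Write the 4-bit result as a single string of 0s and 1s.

1101

s1 (pos 1,3,5,7,9,11,13,15): 0⊕1⊕0⊕0⊕0⊕1⊕0⊕1 = 1
s2 (pos 2,3,6,7,10,11,14,15): 0⊕1⊕1⊕0⊕1⊕1⊕1⊕1 = 0
s4 (pos 4,5,6,7,12,13,14,15): 1⊕0⊕1⊕0⊕1⊕0⊕1⊕1 = 1
s8 (pos 8,9,10,11,12,13,14,15): 0⊕0⊕1⊕1⊕1⊕0⊕1⊕1 = 1
Syndrome s8…s1 = 1101 → error at position 13.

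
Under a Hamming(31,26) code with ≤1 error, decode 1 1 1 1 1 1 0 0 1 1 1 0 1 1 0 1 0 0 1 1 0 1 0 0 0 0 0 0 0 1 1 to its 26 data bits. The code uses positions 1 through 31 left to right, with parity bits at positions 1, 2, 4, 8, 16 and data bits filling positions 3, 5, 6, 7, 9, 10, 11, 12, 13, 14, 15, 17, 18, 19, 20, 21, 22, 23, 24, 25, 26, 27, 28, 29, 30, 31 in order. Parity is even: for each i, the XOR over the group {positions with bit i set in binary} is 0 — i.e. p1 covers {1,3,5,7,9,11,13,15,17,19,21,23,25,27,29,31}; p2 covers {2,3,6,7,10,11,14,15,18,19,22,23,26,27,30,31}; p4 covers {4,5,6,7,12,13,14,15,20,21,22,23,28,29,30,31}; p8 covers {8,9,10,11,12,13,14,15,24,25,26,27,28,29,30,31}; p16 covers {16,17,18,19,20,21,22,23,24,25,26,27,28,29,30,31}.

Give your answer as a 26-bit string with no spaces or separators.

11101111110001101000000011

s1 (pos 1,3,5,7,9,11,13,15,17,19,21,23,25,27,29,31): 1⊕1⊕1⊕0⊕1⊕1⊕1⊕0⊕0⊕1⊕0⊕0⊕0⊕0⊕0⊕1 = 0
s2 (pos 2,3,6,7,10,11,14,15,18,19,22,23,26,27,30,31): 1⊕1⊕1⊕0⊕1⊕1⊕1⊕0⊕0⊕1⊕1⊕0⊕0⊕0⊕1⊕1 = 0
s4 (pos 4,5,6,7,12,13,14,15,20,21,22,23,28,29,30,31): 1⊕1⊕1⊕0⊕0⊕1⊕1⊕0⊕1⊕0⊕1⊕0⊕0⊕0⊕1⊕1 = 1
s8 (pos 8,9,10,11,12,13,14,15,24,25,26,27,28,29,30,31): 0⊕1⊕1⊕1⊕0⊕1⊕1⊕0⊕0⊕0⊕0⊕0⊕0⊕0⊕1⊕1 = 1
s16 (pos 16,17,18,19,20,21,22,23,24,25,26,27,28,29,30,31): 1⊕0⊕0⊕1⊕1⊕0⊕1⊕0⊕0⊕0⊕0⊕0⊕0⊕0⊕1⊕1 = 0
Syndrome s16…s1 = 01100 → error at position 12.
Flip position 12: 1111110011101101001101000000011 → 1111110011111101001101000000011
Read data bits from positions 3,5,6,7,9,10,11,12,13,14,15,17,18,19,20,21,22,23,24,25,26,27,28,29,30,31: 11101111110001101000000011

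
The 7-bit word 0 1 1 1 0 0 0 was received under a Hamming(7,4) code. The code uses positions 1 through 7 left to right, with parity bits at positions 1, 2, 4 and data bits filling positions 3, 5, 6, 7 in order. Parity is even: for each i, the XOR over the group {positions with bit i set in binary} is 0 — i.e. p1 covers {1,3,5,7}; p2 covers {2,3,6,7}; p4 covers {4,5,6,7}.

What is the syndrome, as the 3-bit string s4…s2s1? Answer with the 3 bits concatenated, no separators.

101

s1 (pos 1,3,5,7): 0⊕1⊕0⊕0 = 1
s2 (pos 2,3,6,7): 1⊕1⊕0⊕0 = 0
s4 (pos 4,5,6,7): 1⊕0⊕0⊕0 = 1
Syndrome s4…s1 = 101 → error at position 5.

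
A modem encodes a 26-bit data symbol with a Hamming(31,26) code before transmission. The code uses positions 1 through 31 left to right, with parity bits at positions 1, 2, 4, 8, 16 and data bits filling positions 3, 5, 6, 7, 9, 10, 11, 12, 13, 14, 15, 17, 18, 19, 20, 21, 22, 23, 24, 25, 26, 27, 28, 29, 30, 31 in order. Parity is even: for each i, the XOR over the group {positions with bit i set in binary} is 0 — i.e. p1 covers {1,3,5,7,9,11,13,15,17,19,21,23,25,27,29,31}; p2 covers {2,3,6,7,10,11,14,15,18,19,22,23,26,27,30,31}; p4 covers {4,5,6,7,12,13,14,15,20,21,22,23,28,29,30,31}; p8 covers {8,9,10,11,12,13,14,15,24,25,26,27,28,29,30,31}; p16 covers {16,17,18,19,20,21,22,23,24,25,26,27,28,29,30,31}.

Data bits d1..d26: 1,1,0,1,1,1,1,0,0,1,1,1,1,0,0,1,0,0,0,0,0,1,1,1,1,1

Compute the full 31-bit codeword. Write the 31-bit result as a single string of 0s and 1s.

Place data at non-parity positions: p1 p2 1 p4 1 0 1 p8 1 1 1 0 0 1 1 p16 1 1 0 0 1 0 0 0 0 0 1 1 1 1 1
p1 (pos 1,3,5,7,9,11,13,15,17,19,21,23,25,27,29,31): XOR of data positions = 1⊕1⊕1⊕1⊕1⊕0⊕1⊕1⊕0⊕1⊕0⊕0⊕1⊕1⊕1 = 1
p2 (pos 2,3,6,7,10,11,14,15,18,19,22,23,26,27,30,31): XOR of data positions = 1⊕0⊕1⊕1⊕1⊕1⊕1⊕1⊕0⊕0⊕0⊕0⊕1⊕1⊕1 = 0
p4 (pos 4,5,6,7,12,13,14,15,20,21,22,23,28,29,30,31): XOR of data positions = 1⊕0⊕1⊕0⊕0⊕1⊕1⊕0⊕1⊕0⊕0⊕1⊕1⊕1⊕1 = 1
p8 (pos 8,9,10,11,12,13,14,15,24,25,26,27,28,29,30,31): XOR of data positions = 1⊕1⊕1⊕0⊕0⊕1⊕1⊕0⊕0⊕0⊕1⊕1⊕1⊕1⊕1 = 0
p16 (pos 16,17,18,19,20,21,22,23,24,25,26,27,28,29,30,31): XOR of data positions = 1⊕1⊕0⊕0⊕1⊕0⊕0⊕0⊕0⊕0⊕1⊕1⊕1⊕1⊕1 = 0
Codeword: 1011101011100110110010000011111

1011101011100110110010000011111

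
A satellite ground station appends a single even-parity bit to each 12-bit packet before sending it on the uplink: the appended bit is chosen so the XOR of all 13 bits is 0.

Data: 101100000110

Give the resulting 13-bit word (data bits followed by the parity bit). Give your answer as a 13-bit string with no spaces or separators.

1011000001101

XOR of the 12 data bits: 1⊕0⊕1⊕1⊕0⊕0⊕0⊕0⊕0⊕1⊕1⊕0 = 1
Parity bit = 1 (so all 13 bits XOR to 0).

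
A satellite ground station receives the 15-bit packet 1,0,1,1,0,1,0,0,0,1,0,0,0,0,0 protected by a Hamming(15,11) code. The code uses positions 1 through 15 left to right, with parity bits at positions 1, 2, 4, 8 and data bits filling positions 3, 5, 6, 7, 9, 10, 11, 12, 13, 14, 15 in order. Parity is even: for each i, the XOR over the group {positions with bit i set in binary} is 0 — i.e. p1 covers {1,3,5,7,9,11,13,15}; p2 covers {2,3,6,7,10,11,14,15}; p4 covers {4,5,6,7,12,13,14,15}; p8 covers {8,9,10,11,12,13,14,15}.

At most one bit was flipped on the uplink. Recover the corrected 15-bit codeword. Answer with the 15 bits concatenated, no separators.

s1 (pos 1,3,5,7,9,11,13,15): 1⊕1⊕0⊕0⊕0⊕0⊕0⊕0 = 0
s2 (pos 2,3,6,7,10,11,14,15): 0⊕1⊕1⊕0⊕1⊕0⊕0⊕0 = 1
s4 (pos 4,5,6,7,12,13,14,15): 1⊕0⊕1⊕0⊕0⊕0⊕0⊕0 = 0
s8 (pos 8,9,10,11,12,13,14,15): 0⊕0⊕1⊕0⊕0⊕0⊕0⊕0 = 1
Syndrome s8…s1 = 1010 → error at position 10.
Flip position 10: 101101000100000 → 101101000000000

101101000000000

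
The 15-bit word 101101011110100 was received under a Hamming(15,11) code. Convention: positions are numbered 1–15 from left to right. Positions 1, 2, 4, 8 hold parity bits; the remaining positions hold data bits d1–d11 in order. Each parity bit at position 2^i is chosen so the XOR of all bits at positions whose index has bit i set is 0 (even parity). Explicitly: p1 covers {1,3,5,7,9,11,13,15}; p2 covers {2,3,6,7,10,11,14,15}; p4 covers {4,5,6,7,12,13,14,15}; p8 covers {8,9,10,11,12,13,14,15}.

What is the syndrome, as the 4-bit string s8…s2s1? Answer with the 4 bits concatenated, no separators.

s1 (pos 1,3,5,7,9,11,13,15): 1⊕1⊕0⊕0⊕1⊕1⊕1⊕0 = 1
s2 (pos 2,3,6,7,10,11,14,15): 0⊕1⊕1⊕0⊕1⊕1⊕0⊕0 = 0
s4 (pos 4,5,6,7,12,13,14,15): 1⊕0⊕1⊕0⊕0⊕1⊕0⊕0 = 1
s8 (pos 8,9,10,11,12,13,14,15): 1⊕1⊕1⊕1⊕0⊕1⊕0⊕0 = 1
Syndrome s8…s1 = 1101 → error at position 13.

1101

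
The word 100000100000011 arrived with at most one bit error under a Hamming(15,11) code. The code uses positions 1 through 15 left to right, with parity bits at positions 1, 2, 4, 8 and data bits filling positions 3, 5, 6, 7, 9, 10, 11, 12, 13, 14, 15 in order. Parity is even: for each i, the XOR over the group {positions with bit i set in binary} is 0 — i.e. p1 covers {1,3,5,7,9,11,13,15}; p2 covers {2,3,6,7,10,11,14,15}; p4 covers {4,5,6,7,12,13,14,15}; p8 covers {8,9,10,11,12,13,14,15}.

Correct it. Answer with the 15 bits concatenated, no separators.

s1 (pos 1,3,5,7,9,11,13,15): 1⊕0⊕0⊕1⊕0⊕0⊕0⊕1 = 1
s2 (pos 2,3,6,7,10,11,14,15): 0⊕0⊕0⊕1⊕0⊕0⊕1⊕1 = 1
s4 (pos 4,5,6,7,12,13,14,15): 0⊕0⊕0⊕1⊕0⊕0⊕1⊕1 = 1
s8 (pos 8,9,10,11,12,13,14,15): 0⊕0⊕0⊕0⊕0⊕0⊕1⊕1 = 0
Syndrome s8…s1 = 0111 → error at position 7.
Flip position 7: 100000100000011 → 100000000000011

100000000000011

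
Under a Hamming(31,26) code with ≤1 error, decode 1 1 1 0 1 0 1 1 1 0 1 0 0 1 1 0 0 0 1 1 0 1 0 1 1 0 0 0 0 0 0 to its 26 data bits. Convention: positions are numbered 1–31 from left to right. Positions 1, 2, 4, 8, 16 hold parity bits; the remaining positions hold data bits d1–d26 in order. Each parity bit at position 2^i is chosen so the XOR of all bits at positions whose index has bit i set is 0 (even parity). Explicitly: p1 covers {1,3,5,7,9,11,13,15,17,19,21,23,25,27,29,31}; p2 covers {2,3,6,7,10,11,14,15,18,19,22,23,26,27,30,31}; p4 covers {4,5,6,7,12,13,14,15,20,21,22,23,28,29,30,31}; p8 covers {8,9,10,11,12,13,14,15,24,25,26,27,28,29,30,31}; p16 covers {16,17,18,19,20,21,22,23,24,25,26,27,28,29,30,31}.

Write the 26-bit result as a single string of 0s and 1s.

s1 (pos 1,3,5,7,9,11,13,15,17,19,21,23,25,27,29,31): 1⊕1⊕1⊕1⊕1⊕1⊕0⊕1⊕0⊕1⊕0⊕0⊕1⊕0⊕0⊕0 = 1
s2 (pos 2,3,6,7,10,11,14,15,18,19,22,23,26,27,30,31): 1⊕1⊕0⊕1⊕0⊕1⊕1⊕1⊕0⊕1⊕1⊕0⊕0⊕0⊕0⊕0 = 0
s4 (pos 4,5,6,7,12,13,14,15,20,21,22,23,28,29,30,31): 0⊕1⊕0⊕1⊕0⊕0⊕1⊕1⊕1⊕0⊕1⊕0⊕0⊕0⊕0⊕0 = 0
s8 (pos 8,9,10,11,12,13,14,15,24,25,26,27,28,29,30,31): 1⊕1⊕0⊕1⊕0⊕0⊕1⊕1⊕1⊕1⊕0⊕0⊕0⊕0⊕0⊕0 = 1
s16 (pos 16,17,18,19,20,21,22,23,24,25,26,27,28,29,30,31): 0⊕0⊕0⊕1⊕1⊕0⊕1⊕0⊕1⊕1⊕0⊕0⊕0⊕0⊕0⊕0 = 1
Syndrome s16…s1 = 11001 → error at position 25.
Flip position 25: 1110101110100110001101011000000 → 1110101110100110001101010000000
Read data bits from positions 3,5,6,7,9,10,11,12,13,14,15,17,18,19,20,21,22,23,24,25,26,27,28,29,30,31: 11011010011001101010000000

11011010011001101010000000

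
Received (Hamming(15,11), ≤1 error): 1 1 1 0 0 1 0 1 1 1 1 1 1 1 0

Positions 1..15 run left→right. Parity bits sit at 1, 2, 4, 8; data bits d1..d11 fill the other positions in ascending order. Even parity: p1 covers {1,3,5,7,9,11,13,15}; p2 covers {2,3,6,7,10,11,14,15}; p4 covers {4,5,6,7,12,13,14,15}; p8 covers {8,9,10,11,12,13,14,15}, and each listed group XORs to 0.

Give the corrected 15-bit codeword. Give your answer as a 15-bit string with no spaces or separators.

s1 (pos 1,3,5,7,9,11,13,15): 1⊕1⊕0⊕0⊕1⊕1⊕1⊕0 = 1
s2 (pos 2,3,6,7,10,11,14,15): 1⊕1⊕1⊕0⊕1⊕1⊕1⊕0 = 0
s4 (pos 4,5,6,7,12,13,14,15): 0⊕0⊕1⊕0⊕1⊕1⊕1⊕0 = 0
s8 (pos 8,9,10,11,12,13,14,15): 1⊕1⊕1⊕1⊕1⊕1⊕1⊕0 = 1
Syndrome s8…s1 = 1001 → error at position 9.
Flip position 9: 111001011111110 → 111001010111110

111001010111110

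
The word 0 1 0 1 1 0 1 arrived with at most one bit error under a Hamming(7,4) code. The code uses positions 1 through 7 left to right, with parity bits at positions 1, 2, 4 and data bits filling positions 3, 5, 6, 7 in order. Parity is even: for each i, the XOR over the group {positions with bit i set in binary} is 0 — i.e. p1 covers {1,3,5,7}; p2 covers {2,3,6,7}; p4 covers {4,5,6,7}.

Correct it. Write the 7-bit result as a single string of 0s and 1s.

s1 (pos 1,3,5,7): 0⊕0⊕1⊕1 = 0
s2 (pos 2,3,6,7): 1⊕0⊕0⊕1 = 0
s4 (pos 4,5,6,7): 1⊕1⊕0⊕1 = 1
Syndrome s4…s1 = 100 → error at position 4.
Flip position 4: 0101101 → 0100101

0100101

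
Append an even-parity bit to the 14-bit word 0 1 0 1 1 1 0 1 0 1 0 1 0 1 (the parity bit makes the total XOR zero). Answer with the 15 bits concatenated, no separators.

XOR of the 14 data bits: 0⊕1⊕0⊕1⊕1⊕1⊕0⊕1⊕0⊕1⊕0⊕1⊕0⊕1 = 0
Parity bit = 0 (so all 15 bits XOR to 0).

010111010101010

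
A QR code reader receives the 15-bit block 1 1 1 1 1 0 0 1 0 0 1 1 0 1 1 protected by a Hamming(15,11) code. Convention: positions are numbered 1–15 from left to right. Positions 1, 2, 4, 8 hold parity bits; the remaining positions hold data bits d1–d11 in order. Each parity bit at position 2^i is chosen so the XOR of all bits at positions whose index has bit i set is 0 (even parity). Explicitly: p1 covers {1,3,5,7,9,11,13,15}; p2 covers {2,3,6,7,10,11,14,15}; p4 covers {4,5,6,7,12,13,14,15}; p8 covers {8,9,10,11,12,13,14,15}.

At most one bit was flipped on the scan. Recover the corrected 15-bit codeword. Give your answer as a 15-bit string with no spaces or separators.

111110010011010

s1 (pos 1,3,5,7,9,11,13,15): 1⊕1⊕1⊕0⊕0⊕1⊕0⊕1 = 1
s2 (pos 2,3,6,7,10,11,14,15): 1⊕1⊕0⊕0⊕0⊕1⊕1⊕1 = 1
s4 (pos 4,5,6,7,12,13,14,15): 1⊕1⊕0⊕0⊕1⊕0⊕1⊕1 = 1
s8 (pos 8,9,10,11,12,13,14,15): 1⊕0⊕0⊕1⊕1⊕0⊕1⊕1 = 1
Syndrome s8…s1 = 1111 → error at position 15.
Flip position 15: 111110010011011 → 111110010011010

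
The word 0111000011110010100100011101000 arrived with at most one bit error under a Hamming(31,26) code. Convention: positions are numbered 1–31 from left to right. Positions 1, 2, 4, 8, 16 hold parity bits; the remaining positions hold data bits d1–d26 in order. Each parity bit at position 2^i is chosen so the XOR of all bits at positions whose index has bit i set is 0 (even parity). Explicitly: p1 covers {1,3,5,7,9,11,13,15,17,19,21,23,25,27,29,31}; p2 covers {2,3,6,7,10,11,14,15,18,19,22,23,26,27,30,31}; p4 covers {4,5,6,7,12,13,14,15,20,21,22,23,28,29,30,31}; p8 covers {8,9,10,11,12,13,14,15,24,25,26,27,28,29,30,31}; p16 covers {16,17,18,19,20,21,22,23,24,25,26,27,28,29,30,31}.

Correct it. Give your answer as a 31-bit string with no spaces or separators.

s1 (pos 1,3,5,7,9,11,13,15,17,19,21,23,25,27,29,31): 0⊕1⊕0⊕0⊕1⊕1⊕0⊕1⊕1⊕0⊕0⊕0⊕1⊕0⊕0⊕0 = 0
s2 (pos 2,3,6,7,10,11,14,15,18,19,22,23,26,27,30,31): 1⊕1⊕0⊕0⊕1⊕1⊕0⊕1⊕0⊕0⊕0⊕0⊕1⊕0⊕0⊕0 = 0
s4 (pos 4,5,6,7,12,13,14,15,20,21,22,23,28,29,30,31): 1⊕0⊕0⊕0⊕1⊕0⊕0⊕1⊕1⊕0⊕0⊕0⊕1⊕0⊕0⊕0 = 1
s8 (pos 8,9,10,11,12,13,14,15,24,25,26,27,28,29,30,31): 0⊕1⊕1⊕1⊕1⊕0⊕0⊕1⊕1⊕1⊕1⊕0⊕1⊕0⊕0⊕0 = 1
s16 (pos 16,17,18,19,20,21,22,23,24,25,26,27,28,29,30,31): 0⊕1⊕0⊕0⊕1⊕0⊕0⊕0⊕1⊕1⊕1⊕0⊕1⊕0⊕0⊕0 = 0
Syndrome s16…s1 = 01100 → error at position 12.
Flip position 12: 0111000011110010100100011101000 → 0111000011100010100100011101000

0111000011100010100100011101000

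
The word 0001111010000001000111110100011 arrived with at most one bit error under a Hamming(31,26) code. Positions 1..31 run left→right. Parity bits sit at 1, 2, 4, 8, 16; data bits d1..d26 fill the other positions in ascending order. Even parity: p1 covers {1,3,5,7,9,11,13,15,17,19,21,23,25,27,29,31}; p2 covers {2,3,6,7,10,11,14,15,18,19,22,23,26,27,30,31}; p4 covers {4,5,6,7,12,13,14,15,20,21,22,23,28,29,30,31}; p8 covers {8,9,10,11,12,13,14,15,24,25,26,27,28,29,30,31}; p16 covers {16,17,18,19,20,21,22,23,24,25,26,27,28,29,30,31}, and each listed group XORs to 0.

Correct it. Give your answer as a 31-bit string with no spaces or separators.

0001111010000001000111110000011

s1 (pos 1,3,5,7,9,11,13,15,17,19,21,23,25,27,29,31): 0⊕0⊕1⊕1⊕1⊕0⊕0⊕0⊕0⊕0⊕1⊕1⊕0⊕0⊕0⊕1 = 0
s2 (pos 2,3,6,7,10,11,14,15,18,19,22,23,26,27,30,31): 0⊕0⊕1⊕1⊕0⊕0⊕0⊕0⊕0⊕0⊕1⊕1⊕1⊕0⊕1⊕1 = 1
s4 (pos 4,5,6,7,12,13,14,15,20,21,22,23,28,29,30,31): 1⊕1⊕1⊕1⊕0⊕0⊕0⊕0⊕1⊕1⊕1⊕1⊕0⊕0⊕1⊕1 = 0
s8 (pos 8,9,10,11,12,13,14,15,24,25,26,27,28,29,30,31): 0⊕1⊕0⊕0⊕0⊕0⊕0⊕0⊕1⊕0⊕1⊕0⊕0⊕0⊕1⊕1 = 1
s16 (pos 16,17,18,19,20,21,22,23,24,25,26,27,28,29,30,31): 1⊕0⊕0⊕0⊕1⊕1⊕1⊕1⊕1⊕0⊕1⊕0⊕0⊕0⊕1⊕1 = 1
Syndrome s16…s1 = 11010 → error at position 26.
Flip position 26: 0001111010000001000111110100011 → 0001111010000001000111110000011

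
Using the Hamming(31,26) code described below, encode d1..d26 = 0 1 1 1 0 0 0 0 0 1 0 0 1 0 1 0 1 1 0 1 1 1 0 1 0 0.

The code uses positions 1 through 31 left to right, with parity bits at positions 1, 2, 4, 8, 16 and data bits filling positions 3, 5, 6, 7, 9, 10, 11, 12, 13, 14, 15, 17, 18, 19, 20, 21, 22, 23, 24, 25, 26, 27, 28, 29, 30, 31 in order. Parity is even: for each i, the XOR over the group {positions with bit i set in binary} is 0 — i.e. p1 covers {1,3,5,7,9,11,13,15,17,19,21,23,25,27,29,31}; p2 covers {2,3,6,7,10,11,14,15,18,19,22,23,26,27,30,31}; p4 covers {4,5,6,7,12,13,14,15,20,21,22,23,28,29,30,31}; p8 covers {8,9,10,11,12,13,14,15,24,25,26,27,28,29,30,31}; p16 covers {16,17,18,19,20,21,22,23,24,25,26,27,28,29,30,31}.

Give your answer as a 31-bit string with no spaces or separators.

0000111100000100010101101110100

Place data at non-parity positions: p1 p2 0 p4 1 1 1 p8 0 0 0 0 0 1 0 p16 0 1 0 1 0 1 1 0 1 1 1 0 1 0 0
p1 (pos 1,3,5,7,9,11,13,15,17,19,21,23,25,27,29,31): XOR of data positions = 0⊕1⊕1⊕0⊕0⊕0⊕0⊕0⊕0⊕0⊕1⊕1⊕1⊕1⊕0 = 0
p2 (pos 2,3,6,7,10,11,14,15,18,19,22,23,26,27,30,31): XOR of data positions = 0⊕1⊕1⊕0⊕0⊕1⊕0⊕1⊕0⊕1⊕1⊕1⊕1⊕0⊕0 = 0
p4 (pos 4,5,6,7,12,13,14,15,20,21,22,23,28,29,30,31): XOR of data positions = 1⊕1⊕1⊕0⊕0⊕1⊕0⊕1⊕0⊕1⊕1⊕0⊕1⊕0⊕0 = 0
p8 (pos 8,9,10,11,12,13,14,15,24,25,26,27,28,29,30,31): XOR of data positions = 0⊕0⊕0⊕0⊕0⊕1⊕0⊕0⊕1⊕1⊕1⊕0⊕1⊕0⊕0 = 1
p16 (pos 16,17,18,19,20,21,22,23,24,25,26,27,28,29,30,31): XOR of data positions = 0⊕1⊕0⊕1⊕0⊕1⊕1⊕0⊕1⊕1⊕1⊕0⊕1⊕0⊕0 = 0
Codeword: 0000111100000100010101101110100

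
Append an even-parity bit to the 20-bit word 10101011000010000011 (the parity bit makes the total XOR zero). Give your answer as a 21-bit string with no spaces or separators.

XOR of the 20 data bits: 1⊕0⊕1⊕0⊕1⊕0⊕1⊕1⊕0⊕0⊕0⊕0⊕1⊕0⊕0⊕0⊕0⊕0⊕1⊕1 = 0
Parity bit = 0 (so all 21 bits XOR to 0).

101010110000100000110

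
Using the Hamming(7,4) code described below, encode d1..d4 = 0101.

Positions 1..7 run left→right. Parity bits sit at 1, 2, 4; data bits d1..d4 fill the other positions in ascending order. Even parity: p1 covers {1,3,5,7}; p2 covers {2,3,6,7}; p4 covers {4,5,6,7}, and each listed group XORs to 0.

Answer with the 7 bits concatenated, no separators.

0100101

Place data at non-parity positions: p1 p2 0 p4 1 0 1
p1 (pos 1,3,5,7): XOR of data positions = 0⊕1⊕1 = 0
p2 (pos 2,3,6,7): XOR of data positions = 0⊕0⊕1 = 1
p4 (pos 4,5,6,7): XOR of data positions = 1⊕0⊕1 = 0
Codeword: 0100101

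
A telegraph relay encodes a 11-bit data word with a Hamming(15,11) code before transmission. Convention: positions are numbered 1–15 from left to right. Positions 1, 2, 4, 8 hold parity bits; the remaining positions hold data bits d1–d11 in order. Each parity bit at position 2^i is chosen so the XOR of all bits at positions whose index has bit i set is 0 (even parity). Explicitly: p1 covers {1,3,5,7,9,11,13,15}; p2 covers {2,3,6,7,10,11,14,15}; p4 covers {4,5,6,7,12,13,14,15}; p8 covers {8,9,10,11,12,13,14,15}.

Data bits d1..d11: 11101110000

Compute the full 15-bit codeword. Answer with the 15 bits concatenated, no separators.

Place data at non-parity positions: p1 p2 1 p4 1 1 0 p8 1 1 1 0 0 0 0
p1 (pos 1,3,5,7,9,11,13,15): XOR of data positions = 1⊕1⊕0⊕1⊕1⊕0⊕0 = 0
p2 (pos 2,3,6,7,10,11,14,15): XOR of data positions = 1⊕1⊕0⊕1⊕1⊕0⊕0 = 0
p4 (pos 4,5,6,7,12,13,14,15): XOR of data positions = 1⊕1⊕0⊕0⊕0⊕0⊕0 = 0
p8 (pos 8,9,10,11,12,13,14,15): XOR of data positions = 1⊕1⊕1⊕0⊕0⊕0⊕0 = 1
Codeword: 001011011110000

001011011110000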